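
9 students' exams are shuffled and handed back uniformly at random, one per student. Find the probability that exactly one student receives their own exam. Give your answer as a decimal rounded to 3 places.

Choose which one is fixed: C(9,1) = 9 ways.
The remaining 8 must have no fixed point: D(8) = 14833.
P = 9·14833/362880 = 2119/5760 ≈ 0.368.

0.368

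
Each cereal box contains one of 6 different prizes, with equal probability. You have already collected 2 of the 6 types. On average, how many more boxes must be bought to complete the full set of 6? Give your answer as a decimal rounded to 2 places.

12.50

Starting from 2 distinct types, each trial gives a new one with probability (6−i)/6 when i types are held, so the wait for the next new type is 6/(6−i).
E = 6/4 + 6/3 + 6/2 + 6/1 = 25/2 ≈ 12.50.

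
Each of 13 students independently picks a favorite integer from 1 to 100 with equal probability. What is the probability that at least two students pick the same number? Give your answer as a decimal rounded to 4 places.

0.5572

It's easier to compute the probability that all 13 are distinct.
P(all distinct) = 100/100 · 99/100 · ··· · 88/100 ≈ 0.4428.
So the probability of at least one match is 1 − 0.4428 = 0.5572.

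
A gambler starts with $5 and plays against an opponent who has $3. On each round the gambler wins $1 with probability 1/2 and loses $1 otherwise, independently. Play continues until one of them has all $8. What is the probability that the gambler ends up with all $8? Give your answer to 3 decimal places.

With a fair step, P(i) = ½P(i−1) + ½P(i+1) with P(0)=0, P(8)=1 has the linear solution P(i) = i/8.
P(5) = 5/8 ≈ 0.625.

0.625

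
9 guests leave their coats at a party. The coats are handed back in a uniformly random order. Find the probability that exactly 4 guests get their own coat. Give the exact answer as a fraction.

11/720

Choose which 4 of the 9 are fixed: C(9,4) = 126 ways.
The remaining 5 must have no fixed point: D(5) = 44.
P = 126·44/362880 = 11/720.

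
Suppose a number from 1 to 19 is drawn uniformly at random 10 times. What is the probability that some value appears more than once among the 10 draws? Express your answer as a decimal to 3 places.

0.945

P(all 10 different) = 19/19 · 18/19 · ··· · 10/19 ≈ 0.055.
P(at least two equal) = 1 − 0.055 = 0.945.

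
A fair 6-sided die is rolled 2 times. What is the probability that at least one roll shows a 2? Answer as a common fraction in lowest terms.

11/36

P(no roll shows a 2) = (5/6)^2 = 25/36.
P(at least one) = 1 − 25/36 = 11/36.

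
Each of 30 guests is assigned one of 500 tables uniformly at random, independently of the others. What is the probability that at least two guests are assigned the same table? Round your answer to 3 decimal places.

It's easier to compute the probability that all 30 are distinct.
P(all distinct) = 500/500 · 499/500 · ··· · 471/500 ≈ 0.412.
So the probability of at least one match is 1 − 0.412 = 0.588.

0.588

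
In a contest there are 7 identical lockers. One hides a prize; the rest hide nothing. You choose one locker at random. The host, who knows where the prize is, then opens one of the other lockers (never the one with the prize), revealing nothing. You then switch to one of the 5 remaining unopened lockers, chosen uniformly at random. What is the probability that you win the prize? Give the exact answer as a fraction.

6/35

Your original locker holds the prize with probability 1/7, so the other 6 collectively hold it with probability 6/7.
The host can always find an empty locker to open, so this doesn't change that 6/7; it is now spread over the 5 remaining unopened lockers.
P(win by switching) = (6/7) · (1/5) = 6/35.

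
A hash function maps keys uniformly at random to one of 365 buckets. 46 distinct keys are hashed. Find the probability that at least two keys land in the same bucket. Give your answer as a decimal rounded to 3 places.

It's easier to compute the probability that all 46 are distinct.
P(all distinct) = 365/365 · 364/365 · ··· · 320/365 ≈ 0.052.
So the probability of at least one match is 1 − 0.052 = 0.948.

0.948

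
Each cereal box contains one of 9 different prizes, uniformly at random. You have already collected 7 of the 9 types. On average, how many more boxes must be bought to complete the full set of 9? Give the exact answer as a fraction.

27/2

Starting from 7 distinct types, each trial gives a new one with probability (9−i)/9 when i types are held, so the wait for the next new type is 9/(9−i).
E = 9/2 + 9/1 = 27/2.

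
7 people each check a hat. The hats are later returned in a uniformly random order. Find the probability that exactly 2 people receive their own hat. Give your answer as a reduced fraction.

11/60

Choose which 2 of the 7 are fixed: C(7,2) = 21 ways.
The remaining 5 must have no fixed point: D(5) = 44.
P = 21·44/5040 = 11/60.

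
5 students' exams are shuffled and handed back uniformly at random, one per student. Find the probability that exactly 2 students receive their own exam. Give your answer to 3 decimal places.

0.167

Choose which 2 of the 5 are fixed: C(5,2) = 10 ways.
The remaining 3 must have no fixed point: D(3) = 2.
P = 10·2/120 = 1/6 ≈ 0.167.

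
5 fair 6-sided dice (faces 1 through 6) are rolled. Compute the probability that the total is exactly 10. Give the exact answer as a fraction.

7/432

There are 6^5 = 7776 equally likely outcomes.
The number of ordered 5-tuples from {1,…,6} summing to 10 is 126.
P(sum = 10) = 126/7776 = 7/432.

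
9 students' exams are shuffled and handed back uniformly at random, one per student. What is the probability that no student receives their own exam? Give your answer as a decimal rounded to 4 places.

0.3679

This is the derangement probability: permutations of 9 with no fixed point.
D(9) = 9! · (1 − 1/1! + 1/2! − ··· + (−1)^9/9!) = 133496.
P = 133496/362880 = 16687/45360 ≈ 0.3679.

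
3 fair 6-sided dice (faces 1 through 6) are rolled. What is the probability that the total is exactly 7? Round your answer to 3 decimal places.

There are 6^3 = 216 equally likely outcomes.
The number of ordered 3-tuples from {1,…,6} summing to 7 is 15.
P(sum = 7) = 15/216 = 5/72 ≈ 0.069.

0.069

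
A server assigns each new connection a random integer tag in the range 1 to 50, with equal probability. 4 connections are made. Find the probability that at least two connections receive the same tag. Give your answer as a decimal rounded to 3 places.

0.116

It's easier to compute the probability that all 4 are distinct.
P(all distinct) = 50/50 · 49/50 · ··· · 47/50 ≈ 0.884.
So the probability of at least one match is 1 − 0.884 = 0.116.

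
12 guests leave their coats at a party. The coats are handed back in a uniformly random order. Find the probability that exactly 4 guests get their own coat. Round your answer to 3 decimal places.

0.015

Choose which 4 of the 12 are fixed: C(12,4) = 495 ways.
The remaining 8 must have no fixed point: D(8) = 14833.
P = 495·14833/479001600 = 2119/138240 ≈ 0.015.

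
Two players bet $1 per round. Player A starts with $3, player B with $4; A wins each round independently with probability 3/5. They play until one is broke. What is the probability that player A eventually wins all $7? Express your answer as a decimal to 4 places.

Let r = q/p = (2/5)/(3/5) = 2/3. The recurrence P(i) = p·P(i+1) + q·P(i−1) with P(0)=0, P(7)=1 gives P(i) = (1 − r^i)/(1 − r^7).
P(3) = (1 − (2/3)^3) / (1 − (2/3)^7) = 1539/2059 ≈ 0.7475.

0.7475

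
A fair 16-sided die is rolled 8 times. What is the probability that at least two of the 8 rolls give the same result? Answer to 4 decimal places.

0.8792

P(all 8 different) = 16/16 · 15/16 · ··· · 9/16 ≈ 0.1208.
P(at least two equal) = 1 − 0.1208 = 0.8792.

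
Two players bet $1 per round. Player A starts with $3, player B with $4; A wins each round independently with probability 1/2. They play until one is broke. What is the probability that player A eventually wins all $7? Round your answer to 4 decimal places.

With a fair step, P(i) = ½P(i−1) + ½P(i+1) with P(0)=0, P(7)=1 has the linear solution P(i) = i/7.
P(3) = 3/7 ≈ 0.4286.

0.4286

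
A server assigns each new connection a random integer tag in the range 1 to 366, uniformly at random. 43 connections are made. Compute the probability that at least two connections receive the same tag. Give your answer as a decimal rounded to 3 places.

0.923

It's easier to compute the probability that all 43 are distinct.
P(all distinct) = 366/366 · 365/366 · ··· · 324/366 ≈ 0.077.
So the probability of at least one match is 1 − 0.077 = 0.923.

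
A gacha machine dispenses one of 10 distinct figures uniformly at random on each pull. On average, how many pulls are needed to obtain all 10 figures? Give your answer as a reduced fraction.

After i distinct types are collected, each trial gives a new one with probability (10−i)/10, so the expected wait for the next new type is 10/(10−i).
E = 10/10 + 10/9 + 10/8 + 10/7 + 10/6 + 10/5 + 10/4 + 10/3 + 10/2 + 10/1 = 7381/252.

7381/252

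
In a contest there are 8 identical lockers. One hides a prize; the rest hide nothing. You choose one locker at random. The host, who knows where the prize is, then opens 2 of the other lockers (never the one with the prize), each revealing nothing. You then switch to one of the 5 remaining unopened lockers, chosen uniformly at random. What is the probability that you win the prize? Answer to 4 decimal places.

0.1750

Your original locker holds the prize with probability 1/8, so the other 7 collectively hold it with probability 7/8.
The host can always find 2 empty lockers to open, so the reveals don't change that 7/8; it is now spread over the 5 remaining unopened lockers.
P(win by switching) = (7/8) · (1/5) = 7/40 ≈ 0.1750.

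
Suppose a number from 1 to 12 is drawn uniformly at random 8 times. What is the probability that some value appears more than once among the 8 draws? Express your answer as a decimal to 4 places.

0.9536

P(all 8 different) = 12/12 · 11/12 · ··· · 5/12 ≈ 0.0464.
P(at least two equal) = 1 − 0.0464 = 0.9536.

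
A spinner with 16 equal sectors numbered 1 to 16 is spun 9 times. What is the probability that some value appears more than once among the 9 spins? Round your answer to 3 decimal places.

P(all 9 different) = 16/16 · 15/16 · ··· · 8/16 ≈ 0.060.
P(at least two equal) = 1 − 0.060 = 0.940.

0.940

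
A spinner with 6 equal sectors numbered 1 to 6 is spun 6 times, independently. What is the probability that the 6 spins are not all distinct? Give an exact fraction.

P(all 6 different) = 6/6 · 5/6 · ··· · 1/6 = 5/324.
P(at least two equal) = 1 − 5/324 = 319/324.

319/324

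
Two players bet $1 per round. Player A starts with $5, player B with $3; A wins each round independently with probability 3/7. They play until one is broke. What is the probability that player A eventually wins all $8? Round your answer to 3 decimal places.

Let r = q/p = (4/7)/(3/7) = 4/3. The recurrence P(i) = p·P(i+1) + q·P(i−1) with P(0)=0, P(8)=1 gives P(i) = (1 − r^i)/(1 − r^8).
P(5) = (1 − (4/3)^5) / (1 − (4/3)^8) = 21087/58975 ≈ 0.358.

0.358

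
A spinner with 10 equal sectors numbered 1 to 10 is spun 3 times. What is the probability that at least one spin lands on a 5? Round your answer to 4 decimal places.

0.2710

P(no spin lands on a 5) = (9/10)^3 ≈ 0.7290.
P(at least one) = 1 − 0.7290 = 0.2710.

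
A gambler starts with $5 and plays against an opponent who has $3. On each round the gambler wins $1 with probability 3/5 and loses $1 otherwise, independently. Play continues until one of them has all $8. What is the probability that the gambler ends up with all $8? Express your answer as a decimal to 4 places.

0.9036

Let r = q/p = (2/5)/(3/5) = 2/3. The recurrence P(i) = p·P(i+1) + q·P(i−1) with P(0)=0, P(8)=1 gives P(i) = (1 − r^i)/(1 − r^8).
P(5) = (1 − (2/3)^5) / (1 − (2/3)^8) = 5697/6305 ≈ 0.9036.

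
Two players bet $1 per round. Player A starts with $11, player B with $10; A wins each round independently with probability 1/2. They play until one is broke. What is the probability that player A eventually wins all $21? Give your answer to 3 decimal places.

0.524

With a fair step, P(i) = ½P(i−1) + ½P(i+1) with P(0)=0, P(21)=1 has the linear solution P(i) = i/21.
P(11) = 11/21 ≈ 0.524.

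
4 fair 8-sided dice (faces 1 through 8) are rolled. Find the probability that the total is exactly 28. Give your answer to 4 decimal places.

0.0085

There are 8^4 = 4096 equally likely outcomes.
The number of ordered 4-tuples from {1,…,8} summing to 28 is 35.
P(sum = 28) = 35/4096 ≈ 0.0085.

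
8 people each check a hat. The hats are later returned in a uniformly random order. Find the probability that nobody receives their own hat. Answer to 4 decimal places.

0.3679

This is the derangement probability: permutations of 8 with no fixed point.
D(8) = 8! · (1 − 1/1! + 1/2! − ··· + (−1)^8/8!) = 14833.
P = 14833/40320 = 2119/5760 ≈ 0.3679.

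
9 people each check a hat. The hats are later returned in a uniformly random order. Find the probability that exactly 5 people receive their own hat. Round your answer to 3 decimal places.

Choose which 5 of the 9 are fixed: C(9,5) = 126 ways.
The remaining 4 must have no fixed point: D(4) = 9.
P = 126·9/362880 = 1/320 ≈ 0.003.

0.003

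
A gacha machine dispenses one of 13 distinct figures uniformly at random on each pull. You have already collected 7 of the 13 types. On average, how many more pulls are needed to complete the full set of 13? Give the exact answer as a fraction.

637/20

Starting from 7 distinct types, each trial gives a new one with probability (13−i)/13 when i types are held, so the wait for the next new type is 13/(13−i).
E = 13/6 + 13/5 + 13/4 + 13/3 + 13/2 + 13/1 = 637/20.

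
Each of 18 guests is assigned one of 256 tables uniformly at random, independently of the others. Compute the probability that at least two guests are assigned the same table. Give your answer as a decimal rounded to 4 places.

It's easier to compute the probability that all 18 are distinct.
P(all distinct) = 256/256 · 255/256 · ··· · 239/256 ≈ 0.5424.
So the probability of at least one match is 1 − 0.5424 = 0.4576.

0.4576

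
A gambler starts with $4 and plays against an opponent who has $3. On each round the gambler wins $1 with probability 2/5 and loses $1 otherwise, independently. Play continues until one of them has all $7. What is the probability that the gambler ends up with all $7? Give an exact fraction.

Let r = q/p = (3/5)/(2/5) = 3/2. The recurrence P(i) = p·P(i+1) + q·P(i−1) with P(0)=0, P(7)=1 gives P(i) = (1 − r^i)/(1 − r^7).
P(4) = (1 − (3/2)^4) / (1 − (3/2)^7) = 520/2059.

520/2059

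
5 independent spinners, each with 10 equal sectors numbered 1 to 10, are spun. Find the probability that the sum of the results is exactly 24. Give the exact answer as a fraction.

There are 10^5 = 100000 equally likely outcomes.
The number of ordered 5-tuples from {1,…,10} summing to 24 is 5280.
P(sum = 24) = 5280/100000 = 33/625.

33/625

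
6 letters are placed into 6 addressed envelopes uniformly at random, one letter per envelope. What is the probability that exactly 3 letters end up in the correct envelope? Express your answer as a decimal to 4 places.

0.0556

Choose which 3 of the 6 are fixed: C(6,3) = 20 ways.
The remaining 3 must have no fixed point: D(3) = 2.
P = 20·2/720 = 1/18 ≈ 0.0556.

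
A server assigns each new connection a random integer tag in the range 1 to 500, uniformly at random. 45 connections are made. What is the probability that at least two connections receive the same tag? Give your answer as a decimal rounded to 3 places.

It's easier to compute the probability that all 45 are distinct.
P(all distinct) = 500/500 · 499/500 · ··· · 456/500 ≈ 0.130.
So the probability of at least one match is 1 − 0.130 = 0.870.

0.870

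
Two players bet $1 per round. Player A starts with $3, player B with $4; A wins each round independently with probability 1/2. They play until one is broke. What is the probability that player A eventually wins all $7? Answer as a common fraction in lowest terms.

3/7

With a fair step, P(i) = ½P(i−1) + ½P(i+1) with P(0)=0, P(7)=1 has the linear solution P(i) = i/7.
P(3) = 3/7.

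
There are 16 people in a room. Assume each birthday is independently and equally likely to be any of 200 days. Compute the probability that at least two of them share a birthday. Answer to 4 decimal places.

0.4600

It's easier to compute the probability that all 16 are distinct.
P(all distinct) = 200/200 · 199/200 · ··· · 185/200 ≈ 0.5400.
So the probability of at least one match is 1 − 0.5400 = 0.4600.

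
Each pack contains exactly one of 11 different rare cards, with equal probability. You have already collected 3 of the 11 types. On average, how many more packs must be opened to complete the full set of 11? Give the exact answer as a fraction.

Starting from 3 distinct types, each trial gives a new one with probability (11−i)/11 when i types are held, so the wait for the next new type is 11/(11−i).
E = 11/8 + 11/7 + 11/6 + 11/5 + 11/4 + 11/3 + 11/2 + 11/1 = 8371/280.

8371/280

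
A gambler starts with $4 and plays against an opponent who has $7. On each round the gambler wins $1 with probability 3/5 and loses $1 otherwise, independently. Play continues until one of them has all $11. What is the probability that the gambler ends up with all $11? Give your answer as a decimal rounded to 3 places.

Let r = q/p = (2/5)/(3/5) = 2/3. The recurrence P(i) = p·P(i+1) + q·P(i−1) with P(0)=0, P(11)=1 gives P(i) = (1 − r^i)/(1 − r^11).
P(4) = (1 − (2/3)^4) / (1 − (2/3)^11) = 142155/175099 ≈ 0.812.

0.812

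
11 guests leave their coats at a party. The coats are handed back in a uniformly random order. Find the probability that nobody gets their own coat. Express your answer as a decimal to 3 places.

This is the derangement probability: permutations of 11 with no fixed point.
D(11) = 11! · (1 − 1/1! + 1/2! − ··· + (−1)^11/11!) = 14684570.
P = 14684570/39916800 = 1468457/3991680 ≈ 0.368.

0.368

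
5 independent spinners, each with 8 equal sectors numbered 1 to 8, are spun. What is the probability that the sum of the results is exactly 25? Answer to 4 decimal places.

0.0679

There are 8^5 = 32768 equally likely outcomes.
The number of ordered 5-tuples from {1,…,8} summing to 25 is 2226.
P(sum = 25) = 2226/32768 = 1113/16384 ≈ 0.0679.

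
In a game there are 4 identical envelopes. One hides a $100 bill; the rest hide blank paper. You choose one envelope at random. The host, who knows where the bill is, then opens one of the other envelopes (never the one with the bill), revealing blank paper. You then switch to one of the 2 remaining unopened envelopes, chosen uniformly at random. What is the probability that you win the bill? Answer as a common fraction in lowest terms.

Your original envelope holds the bill with probability 1/4, so the other 3 collectively hold it with probability 3/4.
The host can always find an empty envelope to open, so this doesn't change that 3/4; it is now spread over the 2 remaining unopened envelopes.
P(win by switching) = (3/4) · (1/2) = 3/8.

3/8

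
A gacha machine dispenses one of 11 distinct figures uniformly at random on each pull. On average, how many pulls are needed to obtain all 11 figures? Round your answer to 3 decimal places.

33.219

After i distinct types are collected, each trial gives a new one with probability (11−i)/11, so the expected wait for the next new type is 11/(11−i).
E = 11/11 + 11/10 + 11/9 + 11/8 + 11/7 + 11/6 + 11/5 + 11/4 + 11/3 + 11/2 + 11/1 = 83711/2520 ≈ 33.219.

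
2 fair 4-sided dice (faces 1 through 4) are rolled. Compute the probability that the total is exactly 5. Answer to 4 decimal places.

0.2500

There are 4^2 = 16 equally likely outcomes.
The number of ordered 2-tuples from {1,…,4} summing to 5 is 4.
P(sum = 5) = 4/16 = 1/4 ≈ 0.2500.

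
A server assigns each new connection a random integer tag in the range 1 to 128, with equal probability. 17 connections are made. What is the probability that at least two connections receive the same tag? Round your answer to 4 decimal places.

It's easier to compute the probability that all 17 are distinct.
P(all distinct) = 128/128 · 127/128 · ··· · 112/128 ≈ 0.3291.
So the probability of at least one match is 1 − 0.3291 = 0.6709.

0.6709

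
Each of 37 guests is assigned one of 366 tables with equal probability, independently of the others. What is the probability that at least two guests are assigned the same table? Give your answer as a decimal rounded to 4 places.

0.8479

It's easier to compute the probability that all 37 are distinct.
P(all distinct) = 366/366 · 365/366 · ··· · 330/366 ≈ 0.1521.
So the probability of at least one match is 1 − 0.1521 = 0.8479.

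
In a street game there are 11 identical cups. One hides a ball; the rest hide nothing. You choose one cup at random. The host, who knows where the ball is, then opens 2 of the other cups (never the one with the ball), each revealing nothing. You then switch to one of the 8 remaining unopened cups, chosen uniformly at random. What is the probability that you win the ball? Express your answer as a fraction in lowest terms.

5/44

Your original cup holds the ball with probability 1/11, so the other 10 collectively hold it with probability 10/11.
The host can always find 2 empty cups to open, so the reveals don't change that 10/11; it is now spread over the 8 remaining unopened cups.
P(win by switching) = (10/11) · (1/8) = 5/44.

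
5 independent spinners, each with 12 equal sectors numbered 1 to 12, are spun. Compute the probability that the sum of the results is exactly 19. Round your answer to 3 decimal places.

There are 12^5 = 248832 equally likely outcomes.
The number of ordered 5-tuples from {1,…,12} summing to 19 is 2985.
P(sum = 19) = 2985/248832 = 995/82944 ≈ 0.012.

0.012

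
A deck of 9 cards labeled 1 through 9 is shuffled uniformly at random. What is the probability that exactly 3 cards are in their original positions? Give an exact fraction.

Choose which 3 of the 9 are fixed: C(9,3) = 84 ways.
The remaining 6 must have no fixed point: D(6) = 265.
P = 84·265/362880 = 53/864.

53/864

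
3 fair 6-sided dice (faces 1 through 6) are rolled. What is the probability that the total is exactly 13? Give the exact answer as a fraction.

7/72

There are 6^3 = 216 equally likely outcomes.
The number of ordered 3-tuples from {1,…,6} summing to 13 is 21.
P(sum = 13) = 21/216 = 7/72.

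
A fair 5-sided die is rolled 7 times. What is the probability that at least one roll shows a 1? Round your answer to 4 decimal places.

0.7903

P(no roll shows a 1) = (4/5)^7 ≈ 0.2097.
P(at least one) = 1 − 0.2097 = 0.7903.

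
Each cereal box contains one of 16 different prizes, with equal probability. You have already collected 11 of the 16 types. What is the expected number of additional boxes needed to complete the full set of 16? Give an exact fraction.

548/15

Starting from 11 distinct types, each trial gives a new one with probability (16−i)/16 when i types are held, so the wait for the next new type is 16/(16−i).
E = 16/5 + 16/4 + 16/3 + 16/2 + 16/1 = 548/15.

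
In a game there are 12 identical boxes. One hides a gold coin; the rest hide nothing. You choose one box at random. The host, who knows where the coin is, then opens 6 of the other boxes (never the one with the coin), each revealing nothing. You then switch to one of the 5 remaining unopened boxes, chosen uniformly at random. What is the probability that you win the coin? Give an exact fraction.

Your original box holds the coin with probability 1/12, so the other 11 collectively hold it with probability 11/12.
The host can always find 6 empty boxes to open, so the reveals don't change that 11/12; it is now spread over the 5 remaining unopened boxes.
P(win by switching) = (11/12) · (1/5) = 11/60.

11/60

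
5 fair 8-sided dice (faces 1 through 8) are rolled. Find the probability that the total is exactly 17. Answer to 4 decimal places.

There are 8^5 = 32768 equally likely outcomes.
The number of ordered 5-tuples from {1,…,8} summing to 17 is 1470.
P(sum = 17) = 1470/32768 = 735/16384 ≈ 0.0449.

0.0449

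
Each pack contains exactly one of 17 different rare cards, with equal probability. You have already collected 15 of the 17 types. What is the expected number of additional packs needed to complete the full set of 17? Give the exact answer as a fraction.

51/2

Starting from 15 distinct types, each trial gives a new one with probability (17−i)/17 when i types are held, so the wait for the next new type is 17/(17−i).
E = 17/2 + 17/1 = 51/2.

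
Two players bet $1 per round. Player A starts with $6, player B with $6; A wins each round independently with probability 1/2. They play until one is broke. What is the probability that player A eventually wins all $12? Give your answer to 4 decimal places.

0.5000

With a fair step, P(i) = ½P(i−1) + ½P(i+1) with P(0)=0, P(12)=1 has the linear solution P(i) = i/12.
P(6) = 6/12 = 1/2 ≈ 0.5000.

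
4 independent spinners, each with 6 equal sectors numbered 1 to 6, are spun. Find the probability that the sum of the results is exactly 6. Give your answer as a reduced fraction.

5/648

There are 6^4 = 1296 equally likely outcomes.
The number of ordered 4-tuples from {1,…,6} summing to 6 is 10.
P(sum = 6) = 10/1296 = 5/648.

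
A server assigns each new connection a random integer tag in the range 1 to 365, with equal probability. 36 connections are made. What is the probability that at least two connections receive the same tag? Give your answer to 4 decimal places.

It's easier to compute the probability that all 36 are distinct.
P(all distinct) = 365/365 · 364/365 · ··· · 330/365 ≈ 0.1678.
So the probability of at least one match is 1 − 0.1678 = 0.8322.

0.8322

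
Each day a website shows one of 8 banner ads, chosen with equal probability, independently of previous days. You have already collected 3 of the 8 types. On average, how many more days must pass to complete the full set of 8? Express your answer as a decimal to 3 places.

18.267

Starting from 3 distinct types, each trial gives a new one with probability (8−i)/8 when i types are held, so the wait for the next new type is 8/(8−i).
E = 8/5 + 8/4 + 8/3 + 8/2 + 8/1 = 274/15 ≈ 18.267.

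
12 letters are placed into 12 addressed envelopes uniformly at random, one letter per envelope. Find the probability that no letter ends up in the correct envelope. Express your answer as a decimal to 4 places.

This is the derangement probability: permutations of 12 with no fixed point.
D(12) = 12! · (1 − 1/1! + 1/2! − ··· + (−1)^12/12!) = 176214841.
P = 176214841/479001600 = 16019531/43545600 ≈ 0.3679.

0.3679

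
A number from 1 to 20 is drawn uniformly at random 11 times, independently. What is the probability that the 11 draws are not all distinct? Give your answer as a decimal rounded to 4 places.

0.9673

P(all 11 different) = 20/20 · 19/20 · ··· · 10/20 ≈ 0.0327.
P(at least two equal) = 1 − 0.0327 = 0.9673.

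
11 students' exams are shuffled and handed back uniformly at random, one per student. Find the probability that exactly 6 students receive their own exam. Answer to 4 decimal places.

Choose which 6 of the 11 are fixed: C(11,6) = 462 ways.
The remaining 5 must have no fixed point: D(5) = 44.
P = 462·44/39916800 = 11/21600 ≈ 0.0005.

0.0005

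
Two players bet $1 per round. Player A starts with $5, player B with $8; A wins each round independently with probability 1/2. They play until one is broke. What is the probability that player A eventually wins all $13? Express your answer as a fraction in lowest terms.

With a fair step, P(i) = ½P(i−1) + ½P(i+1) with P(0)=0, P(13)=1 has the linear solution P(i) = i/13.
P(5) = 5/13.

5/13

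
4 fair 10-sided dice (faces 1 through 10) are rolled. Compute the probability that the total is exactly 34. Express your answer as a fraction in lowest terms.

21/2500

There are 10^4 = 10000 equally likely outcomes.
The number of ordered 4-tuples from {1,…,10} summing to 34 is 84.
P(sum = 34) = 84/10000 = 21/2500.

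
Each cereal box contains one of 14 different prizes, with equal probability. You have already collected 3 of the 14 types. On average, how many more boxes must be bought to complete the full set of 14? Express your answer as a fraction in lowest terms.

83711/1980

Starting from 3 distinct types, each trial gives a new one with probability (14−i)/14 when i types are held, so the wait for the next new type is 14/(14−i).
E = 14/11 + 14/10 + 14/9 + 14/8 + 14/7 + 14/6 + 14/5 + 14/4 + 14/3 + 14/2 + 14/1 = 83711/1980.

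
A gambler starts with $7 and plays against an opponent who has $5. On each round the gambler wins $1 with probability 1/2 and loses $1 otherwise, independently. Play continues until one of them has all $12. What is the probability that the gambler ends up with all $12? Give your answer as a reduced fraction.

With a fair step, P(i) = ½P(i−1) + ½P(i+1) with P(0)=0, P(12)=1 has the linear solution P(i) = i/12.
P(7) = 7/12.

7/12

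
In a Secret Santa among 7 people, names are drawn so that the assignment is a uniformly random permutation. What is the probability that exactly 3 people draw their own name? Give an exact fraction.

Choose which 3 of the 7 are fixed: C(7,3) = 35 ways.
The remaining 4 must have no fixed point: D(4) = 9.
P = 35·9/5040 = 1/16.

1/16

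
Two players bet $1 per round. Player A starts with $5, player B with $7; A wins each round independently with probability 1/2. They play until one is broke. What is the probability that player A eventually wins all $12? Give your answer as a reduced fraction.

With a fair step, P(i) = ½P(i−1) + ½P(i+1) with P(0)=0, P(12)=1 has the linear solution P(i) = i/12.
P(5) = 5/12.

5/12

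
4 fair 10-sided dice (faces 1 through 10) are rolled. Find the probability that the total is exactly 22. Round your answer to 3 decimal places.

There are 10^4 = 10000 equally likely outcomes.
The number of ordered 4-tuples from {1,…,10} summing to 22 is 670.
P(sum = 22) = 670/10000 = 67/1000 ≈ 0.067.

0.067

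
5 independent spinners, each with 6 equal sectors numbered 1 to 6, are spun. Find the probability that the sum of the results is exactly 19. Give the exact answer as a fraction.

There are 6^5 = 7776 equally likely outcomes.
The number of ordered 5-tuples from {1,…,6} summing to 19 is 735.
P(sum = 19) = 735/7776 = 245/2592.

245/2592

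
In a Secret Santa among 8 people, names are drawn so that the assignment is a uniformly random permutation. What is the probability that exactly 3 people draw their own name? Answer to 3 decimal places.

Choose which 3 of the 8 are fixed: C(8,3) = 56 ways.
The remaining 5 must have no fixed point: D(5) = 44.
P = 56·44/40320 = 11/180 ≈ 0.061.

0.061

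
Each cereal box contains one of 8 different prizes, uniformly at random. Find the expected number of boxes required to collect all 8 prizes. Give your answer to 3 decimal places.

21.743

After i distinct types are collected, each trial gives a new one with probability (8−i)/8, so the expected wait for the next new type is 8/(8−i).
E = 8/8 + 8/7 + 8/6 + 8/5 + 8/4 + 8/3 + 8/2 + 8/1 = 761/35 ≈ 21.743.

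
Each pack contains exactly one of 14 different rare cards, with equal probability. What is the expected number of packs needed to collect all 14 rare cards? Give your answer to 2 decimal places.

45.52

After i distinct types are collected, each trial gives a new one with probability (14−i)/14, so the expected wait for the next new type is 14/(14−i).
E = 14/14 + 14/13 + 14/12 + 14/11 + 14/10 + 14/9 + 14/8 + 14/7 + 14/6 + 14/5 + 14/4 + 14/3 + 14/2 + 14/1 = 1171733/25740 ≈ 45.52.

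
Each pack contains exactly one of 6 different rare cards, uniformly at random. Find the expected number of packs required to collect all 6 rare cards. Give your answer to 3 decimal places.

After i distinct types are collected, each trial gives a new one with probability (6−i)/6, so the expected wait for the next new type is 6/(6−i).
E = 6/6 + 6/5 + 6/4 + 6/3 + 6/2 + 6/1 = 147/10 ≈ 14.700.

14.700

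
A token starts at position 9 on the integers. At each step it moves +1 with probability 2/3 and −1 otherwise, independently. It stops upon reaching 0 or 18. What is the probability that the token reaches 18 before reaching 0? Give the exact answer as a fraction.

512/513

Let r = q/p = (1/3)/(2/3) = 1/2. The recurrence P(i) = p·P(i+1) + q·P(i−1) with P(0)=0, P(18)=1 gives P(i) = (1 − r^i)/(1 − r^18).
P(9) = (1 − (1/2)^9) / (1 − (1/2)^18) = 512/513.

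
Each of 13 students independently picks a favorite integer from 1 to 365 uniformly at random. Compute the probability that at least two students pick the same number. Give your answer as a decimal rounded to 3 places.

0.194

It's easier to compute the probability that all 13 are distinct.
P(all distinct) = 365/365 · 364/365 · ··· · 353/365 ≈ 0.806.
So the probability of at least one match is 1 − 0.806 = 0.194.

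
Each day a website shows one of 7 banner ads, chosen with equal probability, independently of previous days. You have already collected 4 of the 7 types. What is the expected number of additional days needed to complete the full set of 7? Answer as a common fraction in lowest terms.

77/6

Starting from 4 distinct types, each trial gives a new one with probability (7−i)/7 when i types are held, so the wait for the next new type is 7/(7−i).
E = 7/3 + 7/2 + 7/1 = 77/6.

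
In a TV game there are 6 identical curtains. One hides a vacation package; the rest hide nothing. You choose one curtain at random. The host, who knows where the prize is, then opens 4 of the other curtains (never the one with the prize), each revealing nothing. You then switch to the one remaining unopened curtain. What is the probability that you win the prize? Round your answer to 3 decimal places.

Your original curtain holds the prize with probability 1/6, so the other 5 collectively hold it with probability 5/6.
The host can always find 4 empty curtains to open, so the reveals don't change that 5/6; it is now spread over the 1 remaining unopened curtain.
P(win by switching) = (5/6) · (1/1) = 5/6 ≈ 0.833.

0.833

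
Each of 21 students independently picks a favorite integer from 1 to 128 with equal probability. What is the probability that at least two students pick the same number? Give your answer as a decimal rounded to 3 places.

0.824

It's easier to compute the probability that all 21 are distinct.
P(all distinct) = 128/128 · 127/128 · ··· · 108/128 ≈ 0.176.
So the probability of at least one match is 1 − 0.176 = 0.824.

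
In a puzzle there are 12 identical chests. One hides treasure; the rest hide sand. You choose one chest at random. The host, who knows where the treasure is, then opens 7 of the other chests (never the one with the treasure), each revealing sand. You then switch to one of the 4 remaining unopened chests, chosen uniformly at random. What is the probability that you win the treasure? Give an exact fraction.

Your original chest holds the treasure with probability 1/12, so the other 11 collectively hold it with probability 11/12.
The host can always find 7 empty chests to open, so the reveals don't change that 11/12; it is now spread over the 4 remaining unopened chests.
P(win by switching) = (11/12) · (1/4) = 11/48.

11/48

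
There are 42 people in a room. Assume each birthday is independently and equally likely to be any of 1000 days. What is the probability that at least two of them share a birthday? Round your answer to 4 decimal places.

0.5824

It's easier to compute the probability that all 42 are distinct.
P(all distinct) = 1000/1000 · 999/1000 · ··· · 959/1000 ≈ 0.4176.
So the probability of at least one match is 1 − 0.4176 = 0.5824.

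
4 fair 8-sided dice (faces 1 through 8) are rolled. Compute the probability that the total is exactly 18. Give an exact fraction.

43/512

There are 8^4 = 4096 equally likely outcomes.
The number of ordered 4-tuples from {1,…,8} summing to 18 is 344.
P(sum = 18) = 344/4096 = 43/512.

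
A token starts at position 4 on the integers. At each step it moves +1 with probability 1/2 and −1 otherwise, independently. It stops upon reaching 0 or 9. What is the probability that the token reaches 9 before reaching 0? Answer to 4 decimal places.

0.4444

With a fair step, P(i) = ½P(i−1) + ½P(i+1) with P(0)=0, P(9)=1 has the linear solution P(i) = i/9.
P(4) = 4/9 ≈ 0.4444.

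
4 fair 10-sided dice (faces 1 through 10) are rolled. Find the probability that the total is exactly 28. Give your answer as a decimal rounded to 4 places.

There are 10^4 = 10000 equally likely outcomes.
The number of ordered 4-tuples from {1,…,10} summing to 28 is 415.
P(sum = 28) = 415/10000 = 83/2000 ≈ 0.0415.

0.0415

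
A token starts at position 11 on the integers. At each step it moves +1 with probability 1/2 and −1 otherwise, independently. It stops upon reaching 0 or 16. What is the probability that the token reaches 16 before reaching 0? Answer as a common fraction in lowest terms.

11/16

With a fair step, P(i) = ½P(i−1) + ½P(i+1) with P(0)=0, P(16)=1 has the linear solution P(i) = i/16.
P(11) = 11/16.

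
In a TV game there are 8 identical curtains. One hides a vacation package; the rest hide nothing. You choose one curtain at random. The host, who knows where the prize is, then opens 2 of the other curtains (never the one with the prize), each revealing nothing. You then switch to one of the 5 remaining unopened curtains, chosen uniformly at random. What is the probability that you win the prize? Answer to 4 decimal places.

Your original curtain holds the prize with probability 1/8, so the other 7 collectively hold it with probability 7/8.
The host can always find 2 empty curtains to open, so the reveals don't change that 7/8; it is now spread over the 5 remaining unopened curtains.
P(win by switching) = (7/8) · (1/5) = 7/40 ≈ 0.1750.

0.1750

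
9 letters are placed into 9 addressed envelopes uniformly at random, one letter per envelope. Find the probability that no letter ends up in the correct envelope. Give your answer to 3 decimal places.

This is the derangement probability: permutations of 9 with no fixed point.
D(9) = 9! · (1 − 1/1! + 1/2! − ··· + (−1)^9/9!) = 133496.
P = 133496/362880 = 16687/45360 ≈ 0.368.

0.368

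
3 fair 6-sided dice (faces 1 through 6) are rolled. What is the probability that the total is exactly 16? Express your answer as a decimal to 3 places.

There are 6^3 = 216 equally likely outcomes.
The number of ordered 3-tuples from {1,…,6} summing to 16 is 6.
P(sum = 16) = 6/216 = 1/36 ≈ 0.028.

0.028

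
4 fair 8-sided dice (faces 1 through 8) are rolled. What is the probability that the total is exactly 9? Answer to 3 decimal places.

0.014

There are 8^4 = 4096 equally likely outcomes.
The number of ordered 4-tuples from {1,…,8} summing to 9 is 56.
P(sum = 9) = 56/4096 = 7/512 ≈ 0.014.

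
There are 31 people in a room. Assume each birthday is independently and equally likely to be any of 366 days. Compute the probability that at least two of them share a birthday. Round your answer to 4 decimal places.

0.7295

It's easier to compute the probability that all 31 are distinct.
P(all distinct) = 366/366 · 365/366 · ··· · 336/366 ≈ 0.2705.
So the probability of at least one match is 1 − 0.2705 = 0.7295.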